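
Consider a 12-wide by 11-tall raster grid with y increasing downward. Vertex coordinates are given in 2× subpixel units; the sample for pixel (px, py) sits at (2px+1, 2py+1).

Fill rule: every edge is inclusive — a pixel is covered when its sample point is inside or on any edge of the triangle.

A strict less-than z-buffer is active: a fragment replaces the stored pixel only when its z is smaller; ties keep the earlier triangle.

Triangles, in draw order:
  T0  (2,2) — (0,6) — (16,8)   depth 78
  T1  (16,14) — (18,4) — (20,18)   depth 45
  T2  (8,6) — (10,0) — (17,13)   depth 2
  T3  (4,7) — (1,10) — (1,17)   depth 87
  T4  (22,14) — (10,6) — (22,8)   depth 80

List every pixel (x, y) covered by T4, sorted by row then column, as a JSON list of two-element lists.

T0:
  2·area = 68  (B↔C swapped to make it positive)
  edge (2, 2)→(16, 8): d=(14,6) inclusive
  edge (16, 8)→(0, 6): d=(-16,-2) inclusive
  edge (0, 6)→(2, 2): d=(2,-4) inclusive
    (1,1)@(3, 3): e=[8,54,6] → #
    (2,1)@(5, 3): e=[-4,58,14] → ·
    (0,2)@(1, 5): e=[48,18,2] → #
    (2,2)@(5, 5): e=[24,26,18] → #
    (3,2)@(7, 5): e=[12,30,26] → #
    (4,2)@(9, 5): e=[0,34,34] → #  [on edge]
    (5,2)@(11, 5): e=[-12,38,42] → ·
    (0,3)@(1, 7): e=[76,-14,6] → ·
    (1,3)@(3, 7): e=[64,-10,14] → ·
    (2,3)@(5, 7): e=[52,-6,22] → ·
    (3,3)@(7, 7): e=[40,-2,30] → ·
    (4,3)@(9, 7): e=[28,2,38] → #
    (11,5)@(23, 11): e=[0,-34,102] → ·  [on edge]
  covered (9 px):
    · · · · · · · · · · · ·
    · # · · · · · · · · · ·
    # # # # # · · · · · · ·
    · · · · # # # · · · · ·
    · · · · · · · · · · · ·
    · · · · · · · · · · · ·
    · · · · · · · · · · · ·
    · · · · · · · · · · · ·
    · · · · · · · · · · · ·
    · · · · · · · · · · · ·
    · · · · · · · · · · · ·
T1:
  2·area = 48
  edge (16, 14)→(18, 4): d=(2,-10) inclusive
  edge (18, 4)→(20, 18): d=(2,14) inclusive
  edge (20, 18)→(16, 14): d=(-4,-4) inclusive
    (1,0)@(3, 1): e=[-156,204,0] → ·  [on edge]
    (2,1)@(5, 3): e=[-132,180,0] → ·  [on edge]
    (3,2)@(7, 5): e=[-108,156,0] → ·  [on edge]
    (4,3)@(9, 7): e=[-84,132,0] → ·  [on edge]
    (5,4)@(11, 9): e=[-60,108,0] → ·  [on edge]
    (8,4)@(17, 9): e=[0,24,24] → #  [on edge]
    (9,4)@(19, 9): e=[20,-4,32] → ·
    (6,5)@(13, 11): e=[-36,84,0] → ·  [on edge]
    (8,5)@(17, 11): e=[4,28,16] → #
    (9,5)@(19, 11): e=[24,0,24] → #  [on edge]
    (10,5)@(21, 11): e=[44,-28,32] → ·
    (7,6)@(15, 13): e=[-12,60,0] → ·  [on edge]
    (8,7)@(17, 15): e=[12,36,0] → #  [on edge]
    (9,8)@(19, 17): e=[36,12,0] → #  [on edge]
    (7,9)@(15, 19): e=[0,72,-24] → ·  [on edge]
    (10,9)@(21, 19): e=[60,-12,0] → ·  [on edge]
    (11,10)@(23, 21): e=[84,-36,0] → ·  [on edge]
  covered (8 px):
    · · · · · · · · · · · ·
    · · · · · · · · · · · ·
    · · · · · · · · · · · ·
    · · · · · · · · · · · ·
    · · · · · · · · # · · ·
    · · · · · · · · # # · ·
    · · · · · · · · # # · ·
    · · · · · · · · # # · ·
    · · · · · · · · · # · ·
    · · · · · · · · · · · ·
    · · · · · · · · · · · ·
T2:
  2·area = 68
  edge (8, 6)→(10, 0): d=(2,-6) inclusive
  edge (10, 0)→(17, 13): d=(7,13) inclusive
  edge (17, 13)→(8, 6): d=(-9,-7) inclusive
    (4,1)@(9, 3): e=[0,34,34] → #  [on edge]
    (5,1)@(11, 3): e=[12,8,48] → #
    (6,1)@(13, 3): e=[24,-18,62] → ·
    (4,2)@(9, 5): e=[4,48,16] → #
    (6,2)@(13, 5): e=[28,-4,44] → ·
    (4,3)@(9, 7): e=[8,62,-2] → ·
    (5,3)@(11, 7): e=[20,36,12] → #
    (6,3)@(13, 7): e=[32,10,26] → #
    (7,3)@(15, 7): e=[44,-16,40] → ·
    (3,4)@(7, 9): e=[0,102,-34] → ·  [on edge]
    (5,4)@(11, 9): e=[24,50,-6] → ·
    (6,4)@(13, 9): e=[36,24,8] → #
    (8,6)@(17, 13): e=[68,0,0] → #  [on edge]
    (2,7)@(5, 15): e=[0,170,-102] → ·  [on edge]
    (1,10)@(3, 21): e=[0,238,-170] → ·  [on edge]
  covered (9 px):
    · · · · · · · · · · · ·
    · · · · # # · · · · · ·
    · · · · # # · · · · · ·
    · · · · · # # · · · · ·
    · · · · · · # · · · · ·
    · · · · · · · # · · · ·
    · · · · · · · · # · · ·
    · · · · · · · · · · · ·
    · · · · · · · · · · · ·
    · · · · · · · · · · · ·
    · · · · · · · · · · · ·
T3:
  2·area = 21  (B↔C swapped to make it positive)
  edge (4, 7)→(1, 17): d=(-3,10) inclusive
  edge (1, 17)→(1, 10): d=(0,-7) inclusive
  edge (1, 10)→(4, 7): d=(3,-3) inclusive
    (0,0)@(1, 1): e=[48,0,-27] → ·  [on edge]
    (0,1)@(1, 3): e=[42,0,-21] → ·  [on edge]
    (0,2)@(1, 5): e=[36,0,-15] → ·  [on edge]
    (0,3)@(1, 7): e=[30,0,-9] → ·  [on edge]
    (0,4)@(1, 9): e=[24,0,-3] → ·  [on edge]
    (1,4)@(3, 9): e=[4,14,3] → #
    (2,4)@(5, 9): e=[-16,28,9] → ·
    (0,5)@(1, 11): e=[18,0,3] → #  [on edge]
    (1,5)@(3, 11): e=[-2,14,9] → ·
    (0,6)@(1, 13): e=[12,0,9] → #  [on edge]
    (1,6)@(3, 13): e=[-8,14,15] → ·
    (0,7)@(1, 15): e=[6,0,15] → #  [on edge]
    (0,8)@(1, 17): e=[0,0,21] → #  [on edge]
    (0,9)@(1, 19): e=[-6,0,27] → ·  [on edge]
    (0,10)@(1, 21): e=[-12,0,33] → ·  [on edge]
  covered (5 px):
    · · · · · · · · · · · ·
    · · · · · · · · · · · ·
    · · · · · · · · · · · ·
    · · · · · · · · · · · ·
    · # · · · · · · · · · ·
    # · · · · · · · · · · ·
    # · · · · · · · · · · ·
    # · · · · · · · · · · ·
    # · · · · · · · · · · ·
    · · · · · · · · · · · ·
    · · · · · · · · · · · ·
T4:
  2·area = 72
  edge (22, 14)→(10, 6): d=(-12,-8) inclusive
  edge (10, 6)→(22, 8): d=(12,2) inclusive
  edge (22, 8)→(22, 14): d=(0,6) inclusive
    (6,3)@(13, 7): e=[12,6,54] → #
    (7,3)@(15, 7): e=[28,2,42] → #
    (8,3)@(17, 7): e=[44,-2,30] → ·
    (6,4)@(13, 9): e=[-12,30,54] → ·
    (7,4)@(15, 9): e=[4,26,42] → #
    (8,4)@(17, 9): e=[20,22,30] → #
    (9,4)@(19, 9): e=[36,18,18] → #
    (10,4)@(21, 9): e=[52,14,6] → #
    (11,4)@(23, 9): e=[68,10,-6] → ·
    (7,5)@(15, 11): e=[-20,50,42] → ·
    (8,5)@(17, 11): e=[-4,46,30] → ·
    (9,5)@(19, 11): e=[12,42,18] → #
  covered (9 px):
    · · · · · · · · · · · ·
    · · · · · · · · · · · ·
    · · · · · · · · · · · ·
    · · · · · · # # · · · ·
    · · · · · · · # # # # ·
    · · · · · · · · · # # ·
    · · · · · · · · · · # ·
    · · · · · · · · · · · ·
    · · · · · · · · · · · ·
    · · · · · · · · · · · ·
    · · · · · · · · · · · ·

Final: [[6,3],[7,3],[7,4],[8,4],[9,4],[10,4],[9,5],[10,5],[10,6]]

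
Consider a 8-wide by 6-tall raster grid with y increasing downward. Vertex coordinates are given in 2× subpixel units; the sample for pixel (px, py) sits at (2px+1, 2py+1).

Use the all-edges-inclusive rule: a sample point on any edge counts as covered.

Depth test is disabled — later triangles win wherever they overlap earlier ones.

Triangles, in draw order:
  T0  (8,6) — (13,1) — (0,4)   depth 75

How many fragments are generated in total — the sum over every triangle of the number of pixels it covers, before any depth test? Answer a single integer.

T0:
  2·area = 50  (B↔C swapped to make it positive)
  edge (8, 6)→(0, 4): d=(-8,-2) inclusive
  edge (0, 4)→(13, 1): d=(13,-3) inclusive
  edge (13, 1)→(8, 6): d=(-5,5) inclusive
    (6,0)@(13, 1): e=[50,0,0] → █  [on edge]
    (7,0)@(15, 1): e=[54,6,-10] → ·
    (2,1)@(5, 3): e=[18,2,30] → █
    (3,1)@(7, 3): e=[22,8,20] → █
    (4,1)@(9, 3): e=[26,14,10] → █
    (5,1)@(11, 3): e=[30,20,0] → █  [on edge]
    (6,1)@(13, 3): e=[34,26,-10] → ·
    (2,2)@(5, 5): e=[2,28,20] → █
    (4,2)@(9, 5): e=[10,40,0] → █  [on edge]
    (5,2)@(11, 5): e=[14,46,-10] → ·
    (2,3)@(5, 7): e=[-14,54,10] → ·
    (3,3)@(7, 7): e=[-10,60,0] → ·  [on edge]
    (2,4)@(5, 9): e=[-30,80,0] → ·  [on edge]
    (1,5)@(3, 11): e=[-50,100,0] → ·  [on edge]
  covered (8 px):
    · · · · · · █ ·
    · · █ █ █ █ · ·
    · · █ █ █ · · ·
    · · · · · · · ·
    · · · · · · · ·
    · · · · · · · ·

Final: 8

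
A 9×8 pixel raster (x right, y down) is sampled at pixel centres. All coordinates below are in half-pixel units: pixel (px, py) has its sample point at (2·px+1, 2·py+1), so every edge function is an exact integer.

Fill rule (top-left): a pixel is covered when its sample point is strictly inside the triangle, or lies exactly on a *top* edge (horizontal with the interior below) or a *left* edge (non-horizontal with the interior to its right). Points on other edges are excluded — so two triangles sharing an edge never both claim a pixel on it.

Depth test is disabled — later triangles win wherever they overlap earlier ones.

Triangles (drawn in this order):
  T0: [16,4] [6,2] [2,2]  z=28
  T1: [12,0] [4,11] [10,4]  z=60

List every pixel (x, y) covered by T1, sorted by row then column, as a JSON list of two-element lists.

T0:
  2·area = 8  (B↔C swapped to make it positive)
  edge (16, 4)→(2, 2): d=(-14,-2) top-left  bias=+0
  edge (2, 2)→(6, 2): d=(4,0) top-left  bias=+0
  edge (6, 2)→(16, 4): d=(10,2) right/bottom  bias=-1
    (0,0)@(1, 1): e=[12,-4,0] → .  [on edge]
    (4,1)@(9, 3): e=[0,4,4] → X  [on edge]
    (5,1)@(11, 3): e=[4,4,0] → .  [on edge]
    (4,2)@(9, 5): e=[-28,12,24] → .
  covered (1 px):
    . . . . . . . . .
    . . . . X . . . .
    . . . . . . . . .
    . . . . . . . . .
    . . . . . . . . .
    . . . . . . . . .
    . . . . . . . . .
    . . . . . . . . .
T1:
  2·area = 10  (B↔C swapped to make it positive)
  edge (12, 0)→(10, 4): d=(-2,4) right/bottom  bias=-1
  edge (10, 4)→(4, 11): d=(-6,7) right/bottom  bias=-1
  edge (4, 11)→(12, 0): d=(8,-11) top-left  bias=+0
    (4,2)@(9, 5): e=[2,1,7] → X
    (5,2)@(11, 5): e=[-6,-13,29] → .
    (3,3)@(7, 7): e=[6,3,1] → X
    (4,3)@(9, 7): e=[-2,-11,23] → .
    (3,4)@(7, 9): e=[2,-9,17] → .
  covered (2 px):
    . . . . . . . . .
    . . . . . . . . .
    . . . . X . . . .
    . . . X . . . . .
    . . . . . . . . .
    . . . . . . . . .
    . . . . . . . . .
    . . . . . . . . .

Final: [[4,2],[3,3]]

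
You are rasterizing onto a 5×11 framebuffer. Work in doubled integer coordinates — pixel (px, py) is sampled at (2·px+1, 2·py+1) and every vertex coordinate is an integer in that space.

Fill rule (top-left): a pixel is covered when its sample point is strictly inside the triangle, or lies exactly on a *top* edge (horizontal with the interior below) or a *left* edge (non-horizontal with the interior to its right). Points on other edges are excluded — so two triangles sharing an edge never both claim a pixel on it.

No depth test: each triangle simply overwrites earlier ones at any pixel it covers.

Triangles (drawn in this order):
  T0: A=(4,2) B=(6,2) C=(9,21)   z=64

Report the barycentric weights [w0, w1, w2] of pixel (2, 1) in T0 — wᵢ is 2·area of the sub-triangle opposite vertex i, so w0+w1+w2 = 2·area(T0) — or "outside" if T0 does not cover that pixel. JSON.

T0:
  2·area = 38
  edge (4, 2)→(6, 2): d=(2,0) top-left  bias=+0
  edge (6, 2)→(9, 21): d=(3,19) right/bottom  bias=-1
  edge (9, 21)→(4, 2): d=(-5,-19) top-left  bias=+0
    (2,1)@(5, 3): e=[2,22,14] → #
    (3,1)@(7, 3): e=[2,-16,52] → ·
    (2,2)@(5, 5): e=[6,28,4] → #
    (3,2)@(7, 5): e=[6,-10,42] → ·
    (2,3)@(5, 7): e=[10,34,-6] → ·
    (3,4)@(7, 9): e=[14,2,22] → #
    (4,4)@(9, 9): e=[14,-36,60] → ·
    (3,5)@(7, 11): e=[18,8,12] → #
    (4,5)@(9, 11): e=[18,-30,50] → ·
    (3,6)@(7, 13): e=[22,14,2] → #
    (4,6)@(9, 13): e=[22,-24,40] → ·
    (3,7)@(7, 15): e=[26,20,-8] → ·
    (4,10)@(9, 21): e=[38,0,0] → ·  [on edge]
  covered (5 px):
    · · · · ·
    · · # · ·
    · · # · ·
    · · · · ·
    · · · # ·
    · · · # ·
    · · · # ·
    · · · · ·
    · · · · ·
    · · · · ·
    · · · · ·

Result: [22,14,2]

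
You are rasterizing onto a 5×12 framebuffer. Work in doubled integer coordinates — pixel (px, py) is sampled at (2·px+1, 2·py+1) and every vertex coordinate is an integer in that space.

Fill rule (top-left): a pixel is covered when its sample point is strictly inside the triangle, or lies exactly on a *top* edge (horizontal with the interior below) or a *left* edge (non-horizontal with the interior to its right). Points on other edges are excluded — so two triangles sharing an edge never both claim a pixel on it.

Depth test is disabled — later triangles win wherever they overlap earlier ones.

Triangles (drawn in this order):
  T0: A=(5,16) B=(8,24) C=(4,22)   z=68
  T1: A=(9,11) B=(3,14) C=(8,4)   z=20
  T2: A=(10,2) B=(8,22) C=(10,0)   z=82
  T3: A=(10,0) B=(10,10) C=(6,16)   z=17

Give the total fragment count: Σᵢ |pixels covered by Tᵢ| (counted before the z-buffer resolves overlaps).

T0:
  2·area = 26
  edge (5, 16)→(8, 24): d=(3,8) right/bottom  bias=-1
  edge (8, 24)→(4, 22): d=(-4,-2) top-left  bias=+0
  edge (4, 22)→(5, 16): d=(1,-6) top-left  bias=+0
    (2,8)@(5, 17): e=[3,22,1] → █
    (3,8)@(7, 17): e=[-13,26,13] → ·
    (2,9)@(5, 19): e=[9,14,3] → █
    (3,9)@(7, 19): e=[-7,18,15] → ·
    (2,10)@(5, 21): e=[15,6,5] → █
    (3,10)@(7, 21): e=[-1,10,17] → ·
    (2,11)@(5, 23): e=[21,-2,7] → ·
    (3,11)@(7, 23): e=[5,2,19] → █
    (4,11)@(9, 23): e=[-11,6,31] → ·
  covered (4 px):
    · · · · ·
    · · · · ·
    · · · · ·
    · · · · ·
    · · · · ·
    · · · · ·
    · · · · ·
    · · · · ·
    · · █ · ·
    · · █ · ·
    · · █ · ·
    · · · █ ·
T1:
  2·area = 45
  edge (9, 11)→(3, 14): d=(-6,3) right/bottom  bias=-1
  edge (3, 14)→(8, 4): d=(5,-10) top-left  bias=+0
  edge (8, 4)→(9, 11): d=(1,7) right/bottom  bias=-1
    (3,3)@(7, 7): e=[30,5,10] → █
    (4,3)@(9, 7): e=[24,25,-4] → ·
    (3,4)@(7, 9): e=[18,15,12] → █
    (4,4)@(9, 9): e=[12,35,-2] → ·
    (2,5)@(5, 11): e=[12,5,28] → █
    (4,5)@(9, 11): e=[0,45,0] → ·  [on edge]
    (2,6)@(5, 13): e=[0,15,30] → ·  [on edge]
    (3,6)@(7, 13): e=[-6,35,16] → ·
    (0,7)@(1, 15): e=[0,-15,60] → ·  [on edge]
  covered (4 px):
    · · · · ·
    · · · · ·
    · · · · ·
    · · · █ ·
    · · · █ ·
    · · █ █ ·
    · · · · ·
    · · · · ·
    · · · · ·
    · · · · ·
    · · · · ·
    · · · · ·
T2:
  2·area = 4
  edge (10, 2)→(8, 22): d=(-2,20) right/bottom  bias=-1
  edge (8, 22)→(10, 0): d=(2,-22) top-left  bias=+0
  edge (10, 0)→(10, 2): d=(0,2) right/bottom  bias=-1
    (4,5)@(9, 11): e=[2,0,2] → █  [on edge]
    (4,6)@(9, 13): e=[-2,4,2] → ·
  covered (1 px):
    · · · · ·
    · · · · ·
    · · · · ·
    · · · · ·
    · · · · ·
    · · · · █
    · · · · ·
    · · · · ·
    · · · · ·
    · · · · ·
    · · · · ·
    · · · · ·
T3:
  2·area = 40
  edge (10, 0)→(10, 10): d=(0,10) right/bottom  bias=-1
  edge (10, 10)→(6, 16): d=(-4,6) right/bottom  bias=-1
  edge (6, 16)→(10, 0): d=(4,-16) top-left  bias=+0
    (4,2)@(9, 5): e=[10,26,4] → █
    (4,3)@(9, 7): e=[10,18,12] → █
    (4,4)@(9, 9): e=[10,10,20] → █
    (4,5)@(9, 11): e=[10,2,28] → █
    (3,6)@(7, 13): e=[30,6,4] → █
    (4,6)@(9, 13): e=[10,-6,36] → ·
    (3,7)@(7, 15): e=[30,-2,12] → ·
  covered (5 px):
    · · · · ·
    · · · · ·
    · · · · █
    · · · · █
    · · · · █
    · · · · █
    · · · █ ·
    · · · · ·
    · · · · ·
    · · · · ·
    · · · · ·
    · · · · ·

Result: 14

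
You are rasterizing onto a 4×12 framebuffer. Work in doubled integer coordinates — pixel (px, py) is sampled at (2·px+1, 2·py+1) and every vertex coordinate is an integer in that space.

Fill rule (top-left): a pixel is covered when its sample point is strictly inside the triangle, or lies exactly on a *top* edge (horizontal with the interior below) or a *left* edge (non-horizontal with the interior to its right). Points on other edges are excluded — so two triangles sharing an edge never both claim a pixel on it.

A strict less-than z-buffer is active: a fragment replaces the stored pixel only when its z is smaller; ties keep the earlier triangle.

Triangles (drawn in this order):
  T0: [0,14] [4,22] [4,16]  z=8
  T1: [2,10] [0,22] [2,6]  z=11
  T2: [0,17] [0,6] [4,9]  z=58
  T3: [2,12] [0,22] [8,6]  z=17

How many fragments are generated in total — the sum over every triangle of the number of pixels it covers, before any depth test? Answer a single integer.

T0:
  2·area = 24  (B↔C swapped to make it positive)
  edge (0, 14)→(4, 16): d=(4,2) right/bottom  bias=-1
  edge (4, 16)→(4, 22): d=(0,6) right/bottom  bias=-1
  edge (4, 22)→(0, 14): d=(-4,-8) top-left  bias=+0
    (0,7)@(1, 15): e=[2,18,4] → #
    (1,7)@(3, 15): e=[-2,6,20] → ·
    (0,8)@(1, 17): e=[10,18,-4] → ·
    (1,8)@(3, 17): e=[6,6,12] → #
    (2,8)@(5, 17): e=[2,-6,28] → ·
    (1,9)@(3, 19): e=[14,6,4] → #
    (2,9)@(5, 19): e=[10,-6,20] → ·
    (1,10)@(3, 21): e=[22,6,-4] → ·
  covered (3 px):
    · · · ·
    · · · ·
    · · · ·
    · · · ·
    · · · ·
    · · · ·
    · · · ·
    # · · ·
    · # · ·
    · # · ·
    · · · ·
    · · · ·
T1:
  2·area = 8
  edge (2, 10)→(0, 22): d=(-2,12) right/bottom  bias=-1
  edge (0, 22)→(2, 6): d=(2,-16) top-left  bias=+0
  edge (2, 6)→(2, 10): d=(0,4) right/bottom  bias=-1
    (0,7)@(1, 15): e=[2,2,4] → #
    (1,7)@(3, 15): e=[-22,34,-4] → ·
    (0,8)@(1, 17): e=[-2,6,4] → ·
  covered (1 px):
    · · · ·
    · · · ·
    · · · ·
    · · · ·
    · · · ·
    · · · ·
    · · · ·
    # · · ·
    · · · ·
    · · · ·
    · · · ·
    · · · ·
T2:
  2·area = 44
  edge (0, 17)→(0, 6): d=(0,-11) top-left  bias=+0
  edge (0, 6)→(4, 9): d=(4,3) right/bottom  bias=-1
  edge (4, 9)→(0, 17): d=(-4,8) right/bottom  bias=-1
    (3,1)@(7, 3): e=[77,-33,0] → ·  [on edge]
    (0,3)@(1, 7): e=[11,1,32] → #
    (1,3)@(3, 7): e=[33,-5,16] → ·
    (2,3)@(5, 7): e=[55,-11,0] → ·  [on edge]
    (0,4)@(1, 9): e=[11,9,24] → #
    (1,4)@(3, 9): e=[33,3,8] → #
    (2,4)@(5, 9): e=[55,-3,-8] → ·
    (0,5)@(1, 11): e=[11,17,16] → #
    (1,5)@(3, 11): e=[33,11,0] → ·  [on edge]
    (0,6)@(1, 13): e=[11,25,8] → #
    (1,6)@(3, 13): e=[33,19,-8] → ·
    (0,7)@(1, 15): e=[11,33,0] → ·  [on edge]
  covered (5 px):
    · · · ·
    · · · ·
    · · · ·
    # · · ·
    # # · ·
    # · · ·
    # · · ·
    · · · ·
    · · · ·
    · · · ·
    · · · ·
    · · · ·
T3:
  2·area = 48  (B↔C swapped to make it positive)
  edge (2, 12)→(8, 6): d=(6,-6) top-left  bias=+0
  edge (8, 6)→(0, 22): d=(-8,16) right/bottom  bias=-1
  edge (0, 22)→(2, 12): d=(2,-10) top-left  bias=+0
    (1,3)@(3, 7): e=[-24,72,0] → ·  [on edge]
    (3,3)@(7, 7): e=[0,8,40] → #  [on edge]
    (2,4)@(5, 9): e=[0,24,24] → #  [on edge]
    (3,4)@(7, 9): e=[12,-8,44] → ·
    (1,5)@(3, 11): e=[0,40,8] → #  [on edge]
    (3,5)@(7, 11): e=[24,-24,48] → ·
    (0,6)@(1, 13): e=[0,56,-8] → ·  [on edge]
    (1,6)@(3, 13): e=[12,24,12] → #
    (2,6)@(5, 13): e=[24,-8,32] → ·
    (1,7)@(3, 15): e=[24,8,16] → #
    (2,7)@(5, 15): e=[36,-24,36] → ·
    (0,8)@(1, 17): e=[24,24,0] → #  [on edge]
  covered (8 px):
    · · · ·
    · · · ·
    · · · ·
    · · · #
    · · # ·
    · # # ·
    · # · ·
    · # · ·
    # · · ·
    # · · ·
    · · · ·
    · · · ·

Answer: 17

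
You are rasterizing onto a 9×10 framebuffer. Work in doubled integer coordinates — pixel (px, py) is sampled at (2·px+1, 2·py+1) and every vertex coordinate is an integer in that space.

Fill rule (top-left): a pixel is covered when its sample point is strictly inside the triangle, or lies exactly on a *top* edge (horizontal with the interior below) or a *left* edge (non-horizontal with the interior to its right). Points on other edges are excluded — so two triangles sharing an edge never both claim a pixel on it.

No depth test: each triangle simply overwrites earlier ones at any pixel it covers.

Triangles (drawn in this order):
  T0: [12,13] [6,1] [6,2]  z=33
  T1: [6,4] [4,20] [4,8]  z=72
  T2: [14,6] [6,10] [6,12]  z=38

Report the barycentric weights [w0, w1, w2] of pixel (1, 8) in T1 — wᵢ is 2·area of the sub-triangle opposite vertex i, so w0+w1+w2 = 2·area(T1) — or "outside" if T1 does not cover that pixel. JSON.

T0:
  2·area = 6  (B↔C swapped to make it positive)
  edge (12, 13)→(6, 2): d=(-6,-11) top-left  bias=+0
  edge (6, 2)→(6, 1): d=(0,-1) top-left  bias=+0
  edge (6, 1)→(12, 13): d=(6,12) right/bottom  bias=-1
    (3,1)@(7, 3): e=[5,1,0] → ·  [on edge]
    (4,3)@(9, 7): e=[3,3,0] → ·  [on edge]
    (5,5)@(11, 11): e=[1,5,0] → ·  [on edge]
    (6,7)@(13, 15): e=[-1,7,0] → ·  [on edge]
    (7,9)@(15, 19): e=[-3,9,0] → ·  [on edge]
  covered (0 px):
    · · · · · · · · ·
    · · · · · · · · ·
    · · · · · · · · ·
    · · · · · · · · ·
    · · · · · · · · ·
    · · · · · · · · ·
    · · · · · · · · ·
    · · · · · · · · ·
    · · · · · · · · ·
    · · · · · · · · ·
T1:
  2·area = 24
  edge (6, 4)→(4, 20): d=(-2,16) right/bottom  bias=-1
  edge (4, 20)→(4, 8): d=(0,-12) top-left  bias=+0
  edge (4, 8)→(6, 4): d=(2,-4) top-left  bias=+0
    (2,3)@(5, 7): e=[10,12,2] → █
    (3,3)@(7, 7): e=[-22,36,10] → ·
    (2,4)@(5, 9): e=[6,12,6] → █
    (3,4)@(7, 9): e=[-26,36,14] → ·
    (2,5)@(5, 11): e=[2,12,10] → █
    (3,5)@(7, 11): e=[-30,36,18] → ·
    (2,6)@(5, 13): e=[-2,12,14] → ·
  covered (3 px):
    · · · · · · · · ·
    · · · · · · · · ·
    · · · · · · · · ·
    · · █ · · · · · ·
    · · █ · · · · · ·
    · · █ · · · · · ·
    · · · · · · · · ·
    · · · · · · · · ·
    · · · · · · · · ·
    · · · · · · · · ·
T2:
  2·area = 16  (B↔C swapped to make it positive)
  edge (14, 6)→(6, 12): d=(-8,6) right/bottom  bias=-1
  edge (6, 12)→(6, 10): d=(0,-2) top-left  bias=+0
  edge (6, 10)→(14, 6): d=(8,-4) top-left  bias=+0
    (4,4)@(9, 9): e=[6,6,4] → █
    (5,4)@(11, 9): e=[-6,10,12] → ·
    (3,5)@(7, 11): e=[2,2,12] → █
    (4,5)@(9, 11): e=[-10,6,20] → ·
    (3,6)@(7, 13): e=[-14,2,28] → ·
  covered (2 px):
    · · · · · · · · ·
    · · · · · · · · ·
    · · · · · · · · ·
    · · · · · · · · ·
    · · · · █ · · · ·
    · · · █ · · · · ·
    · · · · · · · · ·
    · · · · · · · · ·
    · · · · · · · · ·
    · · · · · · · · ·

Final: "outside"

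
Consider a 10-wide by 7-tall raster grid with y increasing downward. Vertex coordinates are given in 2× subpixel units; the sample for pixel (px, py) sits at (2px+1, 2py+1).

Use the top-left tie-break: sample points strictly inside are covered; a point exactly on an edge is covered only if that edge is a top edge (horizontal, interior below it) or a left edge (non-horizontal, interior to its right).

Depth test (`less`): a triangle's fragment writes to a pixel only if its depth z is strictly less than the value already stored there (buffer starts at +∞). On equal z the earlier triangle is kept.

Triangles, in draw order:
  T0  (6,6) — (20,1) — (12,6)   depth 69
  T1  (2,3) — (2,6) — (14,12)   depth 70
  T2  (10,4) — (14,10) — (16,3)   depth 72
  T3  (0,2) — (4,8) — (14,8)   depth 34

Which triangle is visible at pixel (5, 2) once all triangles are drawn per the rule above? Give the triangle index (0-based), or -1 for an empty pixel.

T0:
  2·area = 30
  edge (6, 6)→(20, 1): d=(14,-5) top-left  bias=+0
  edge (20, 1)→(12, 6): d=(-8,5) right/bottom  bias=-1
  edge (12, 6)→(6, 6): d=(-6,0) right/bottom  bias=-1
    (7,1)@(15, 3): e=[3,9,18] → X
    (8,1)@(17, 3): e=[13,-1,18] → .
    (4,2)@(9, 5): e=[1,23,6] → X
    (5,2)@(11, 5): e=[11,13,6] → X
    (6,2)@(13, 5): e=[21,3,6] → X
    (7,2)@(15, 5): e=[31,-7,6] → .
    (4,3)@(9, 7): e=[29,7,-6] → .
    (5,3)@(11, 7): e=[39,-3,-6] → .
    (6,3)@(13, 7): e=[49,-13,-6] → .
  covered (4 px):
    . . . . . . . . . .
    . . . . . . . X . .
    . . . . X X X . . .
    . . . . . . . . . .
    . . . . . . . . . .
    . . . . . . . . . .
    . . . . . . . . . .
T1:
  2·area = 36  (B↔C swapped to make it positive)
  edge (2, 3)→(14, 12): d=(12,9) right/bottom  bias=-1
  edge (14, 12)→(2, 6): d=(-12,-6) top-left  bias=+0
  edge (2, 6)→(2, 3): d=(0,-3) top-left  bias=+0
    (1,2)@(3, 5): e=[15,18,3] → X
    (2,2)@(5, 5): e=[-3,30,9] → .
    (1,3)@(3, 7): e=[39,-6,3] → .
    (2,3)@(5, 7): e=[21,6,9] → X
    (3,3)@(7, 7): e=[3,18,15] → X
    (4,3)@(9, 7): e=[-15,30,21] → .
    (2,4)@(5, 9): e=[45,-18,9] → .
    (3,4)@(7, 9): e=[27,-6,15] → .
    (4,4)@(9, 9): e=[9,6,21] → X
    (5,4)@(11, 9): e=[-9,18,27] → .
    (4,5)@(9, 11): e=[33,-18,21] → .
  covered (4 px):
    . . . . . . . . . .
    . . . . . . . . . .
    . X . . . . . . . .
    . . X X . . . . . .
    . . . . X . . . . .
    . . . . . . . . . .
    . . . . . . . . . .
T2:
  2·area = 40  (B↔C swapped to make it positive)
  edge (10, 4)→(16, 3): d=(6,-1) top-left  bias=+0
  edge (16, 3)→(14, 10): d=(-2,7) right/bottom  bias=-1
  edge (14, 10)→(10, 4): d=(-4,-6) top-left  bias=+0
    (5,2)@(11, 5): e=[7,31,2] → X
    (6,2)@(13, 5): e=[9,17,14] → X
    (7,2)@(15, 5): e=[11,3,26] → X
    (8,2)@(17, 5): e=[13,-11,38] → .
    (5,3)@(11, 7): e=[19,27,-6] → .
    (6,3)@(13, 7): e=[21,13,6] → X
    (7,3)@(15, 7): e=[23,-1,18] → .
    (6,4)@(13, 9): e=[33,9,-2] → .
  covered (4 px):
    . . . . . . . . . .
    . . . . . . . . . .
    . . . . . X X X . .
    . . . . . . X . . .
    . . . . . . . . . .
    . . . . . . . . . .
    . . . . . . . . . .
T3:
  2·area = 60  (B↔C swapped to make it positive)
  edge (0, 2)→(14, 8): d=(14,6) right/bottom  bias=-1
  edge (14, 8)→(4, 8): d=(-10,0) right/bottom  bias=-1
  edge (4, 8)→(0, 2): d=(-4,-6) top-left  bias=+0
    (0,1)@(1, 3): e=[8,50,2] → X
    (1,1)@(3, 3): e=[-4,50,14] → .
    (0,2)@(1, 5): e=[36,30,-6] → .
    (1,2)@(3, 5): e=[24,30,6] → X
    (2,2)@(5, 5): e=[12,30,18] → X
    (3,2)@(7, 5): e=[0,30,30] → .  [on edge]
    (1,3)@(3, 7): e=[52,10,-2] → .
    (2,3)@(5, 7): e=[40,10,10] → X
    (3,3)@(7, 7): e=[28,10,22] → X
    (4,3)@(9, 7): e=[16,10,34] → X
    (5,3)@(11, 7): e=[4,10,46] → X
    (6,3)@(13, 7): e=[-8,10,58] → .
  covered (7 px):
    . . . . . . . . . .
    X . . . . . . . . .
    . X X . . . . . . .
    . . X X X X . . . .
    . . . . . . . . . .
    . . . . . . . . . .
    . . . . . . . . . .

Z-buffer (winner per pixel, '.' = empty):
  . . . . . . . . . .
  3 . . . . . . 0 . .
  . 3 3 . 0 0 0 2 . .
  . . 3 3 3 3 2 . . .
  . . . . 1 . . . . .
  . . . . . . . . . .
  . . . . . . . . . .

Answer: 0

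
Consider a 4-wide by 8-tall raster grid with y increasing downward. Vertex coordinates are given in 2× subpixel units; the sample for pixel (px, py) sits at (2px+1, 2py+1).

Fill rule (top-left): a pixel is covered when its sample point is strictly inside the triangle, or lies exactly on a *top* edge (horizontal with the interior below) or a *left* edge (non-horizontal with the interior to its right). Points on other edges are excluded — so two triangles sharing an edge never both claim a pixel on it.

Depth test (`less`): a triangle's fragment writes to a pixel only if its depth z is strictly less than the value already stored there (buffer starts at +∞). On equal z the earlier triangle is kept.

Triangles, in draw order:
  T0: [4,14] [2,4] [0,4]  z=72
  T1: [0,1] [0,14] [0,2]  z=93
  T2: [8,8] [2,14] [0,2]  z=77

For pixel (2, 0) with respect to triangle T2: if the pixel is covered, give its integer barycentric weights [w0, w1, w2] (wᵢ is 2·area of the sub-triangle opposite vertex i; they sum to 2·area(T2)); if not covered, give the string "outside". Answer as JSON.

T0:
  2·area = 20  (B↔C swapped to make it positive)
  edge (4, 14)→(0, 4): d=(-4,-10) top-left  bias=+0
  edge (0, 4)→(2, 4): d=(2,0) top-left  bias=+0
  edge (2, 4)→(4, 14): d=(2,10) right/bottom  bias=-1
    (0,2)@(1, 5): e=[6,2,12] → X
    (1,2)@(3, 5): e=[26,2,-8] → .
    (0,3)@(1, 7): e=[-2,6,16] → .
    (1,4)@(3, 9): e=[10,10,0] → .  [on edge]
    (1,5)@(3, 11): e=[2,14,4] → X
    (2,5)@(5, 11): e=[22,14,-16] → .
    (1,6)@(3, 13): e=[-6,18,8] → .
  covered (2 px):
    . . . .
    . . . .
    X . . .
    . . . .
    . . . .
    . X . .
    . . . .
    . . . .
T1:
  degenerate (2·area = 0) — covers nothing
T2:
  2·area = 84
  edge (8, 8)→(2, 14): d=(-6,6) right/bottom  bias=-1
  edge (2, 14)→(0, 2): d=(-2,-12) top-left  bias=+0
  edge (0, 2)→(8, 8): d=(8,6) right/bottom  bias=-1
    (0,1)@(1, 3): e=[72,10,2] → X
    (1,1)@(3, 3): e=[60,34,-10] → .
    (0,2)@(1, 5): e=[60,6,18] → X
    (1,2)@(3, 5): e=[48,30,6] → X
    (2,2)@(5, 5): e=[36,54,-6] → .
    (0,3)@(1, 7): e=[48,2,34] → X
    (2,3)@(5, 7): e=[24,50,10] → X
    (3,3)@(7, 7): e=[12,74,-2] → .
    (0,4)@(1, 9): e=[36,-2,50] → .
    (1,4)@(3, 9): e=[24,22,38] → X
    (3,4)@(7, 9): e=[0,70,14] → .  [on edge]
    (1,5)@(3, 11): e=[12,18,54] → X
    (2,5)@(5, 11): e=[0,42,42] → .  [on edge]
    (1,6)@(3, 13): e=[0,14,70] → .  [on edge]
    (0,7)@(1, 15): e=[0,-14,98] → .  [on edge]
  covered (9 px):
    . . . .
    X . . .
    X X . .
    X X X .
    . X X .
    . X . .
    . . . .
    . . . .

Final: "outside"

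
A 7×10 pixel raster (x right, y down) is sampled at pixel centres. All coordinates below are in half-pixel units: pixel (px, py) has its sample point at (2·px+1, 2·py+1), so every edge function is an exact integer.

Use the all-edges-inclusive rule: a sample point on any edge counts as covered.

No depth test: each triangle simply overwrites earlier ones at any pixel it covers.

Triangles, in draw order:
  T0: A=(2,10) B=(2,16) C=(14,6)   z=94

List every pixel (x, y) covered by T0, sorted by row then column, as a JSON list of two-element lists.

T0:
  2·area = 72  (B↔C swapped to make it positive)
  edge (2, 10)→(14, 6): d=(12,-4) inclusive
  edge (14, 6)→(2, 16): d=(-12,10) inclusive
  edge (2, 16)→(2, 10): d=(0,-6) inclusive
    (5,3)@(11, 7): e=[0,18,54] → X  [on edge]
    (6,3)@(13, 7): e=[8,-2,66] → .
    (2,4)@(5, 9): e=[0,54,18] → X  [on edge]
    (3,4)@(7, 9): e=[8,34,30] → X
    (4,4)@(9, 9): e=[16,14,42] → X
    (5,4)@(11, 9): e=[24,-6,54] → .
    (1,5)@(3, 11): e=[16,50,6] → X
    (4,5)@(9, 11): e=[40,-10,42] → .
    (1,6)@(3, 13): e=[40,26,6] → X
    (3,6)@(7, 13): e=[56,-14,30] → .
    (1,7)@(3, 15): e=[64,2,6] → X
    (2,7)@(5, 15): e=[72,-18,18] → .
  covered (10 px):
    . . . . . . .
    . . . . . . .
    . . . . . . .
    . . . . . X .
    . . X X X . .
    . X X X . . .
    . X X . . . .
    . X . . . . .
    . . . . . . .
    . . . . . . .

Final: [[5,3],[2,4],[3,4],[4,4],[1,5],[2,5],[3,5],[1,6],[2,6],[1,7]]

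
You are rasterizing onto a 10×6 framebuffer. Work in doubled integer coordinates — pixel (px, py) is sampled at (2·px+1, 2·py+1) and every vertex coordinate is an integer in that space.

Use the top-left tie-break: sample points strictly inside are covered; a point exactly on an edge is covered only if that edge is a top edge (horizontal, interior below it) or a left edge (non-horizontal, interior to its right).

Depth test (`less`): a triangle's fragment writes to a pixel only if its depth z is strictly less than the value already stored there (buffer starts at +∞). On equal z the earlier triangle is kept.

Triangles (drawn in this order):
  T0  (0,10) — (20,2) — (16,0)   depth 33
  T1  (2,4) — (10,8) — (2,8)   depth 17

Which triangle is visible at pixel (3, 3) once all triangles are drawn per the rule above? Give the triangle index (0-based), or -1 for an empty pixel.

T0:
  2·area = 72  (B↔C swapped to make it positive)
  edge (0, 10)→(16, 0): d=(16,-10) top-left  bias=+0
  edge (16, 0)→(20, 2): d=(4,2) right/bottom  bias=-1
  edge (20, 2)→(0, 10): d=(-20,8) right/bottom  bias=-1
    (7,0)@(15, 1): e=[6,6,60] → █
    (8,0)@(17, 1): e=[26,2,44] → █
    (9,0)@(19, 1): e=[46,-2,28] → ·
    (6,1)@(13, 3): e=[18,18,36] → █
    (9,1)@(19, 3): e=[78,6,-12] → ·
    (4,2)@(9, 5): e=[10,34,28] → █
    (5,2)@(11, 5): e=[30,30,12] → █
    (6,2)@(13, 5): e=[50,26,-4] → ·
    (7,2)@(15, 5): e=[70,22,-20] → ·
    (8,2)@(17, 5): e=[90,18,-36] → ·
    (2,3)@(5, 7): e=[2,50,20] → █
    (3,3)@(7, 7): e=[22,46,4] → █
  covered (9 px):
    · · · · · · · █ █ ·
    · · · · · · █ █ █ ·
    · · · · █ █ · · · ·
    · · █ █ · · · · · ·
    · · · · · · · · · ·
    · · · · · · · · · ·
T1:
  2·area = 32
  edge (2, 4)→(10, 8): d=(8,4) right/bottom  bias=-1
  edge (10, 8)→(2, 8): d=(-8,0) right/bottom  bias=-1
  edge (2, 8)→(2, 4): d=(0,-4) top-left  bias=+0
    (1,2)@(3, 5): e=[4,24,4] → █
    (2,2)@(5, 5): e=[-4,24,12] → ·
    (1,3)@(3, 7): e=[20,8,4] → █
    (2,3)@(5, 7): e=[12,8,12] → █
    (3,3)@(7, 7): e=[4,8,20] → █
    (4,3)@(9, 7): e=[-4,8,28] → ·
    (1,4)@(3, 9): e=[36,-8,4] → ·
    (2,4)@(5, 9): e=[28,-8,12] → ·
    (3,4)@(7, 9): e=[20,-8,20] → ·
  covered (4 px):
    · · · · · · · · · ·
    · · · · · · · · · ·
    · █ · · · · · · · ·
    · █ █ █ · · · · · ·
    · · · · · · · · · ·
    · · · · · · · · · ·

Z-buffer (winner per pixel, '.' = empty):
  . . . . . . . 0 0 .
  . . . . . . 0 0 0 .
  . 1 . . 0 0 . . . .
  . 1 1 1 . . . . . .
  . . . . . . . . . .
  . . . . . . . . . .

Answer: 1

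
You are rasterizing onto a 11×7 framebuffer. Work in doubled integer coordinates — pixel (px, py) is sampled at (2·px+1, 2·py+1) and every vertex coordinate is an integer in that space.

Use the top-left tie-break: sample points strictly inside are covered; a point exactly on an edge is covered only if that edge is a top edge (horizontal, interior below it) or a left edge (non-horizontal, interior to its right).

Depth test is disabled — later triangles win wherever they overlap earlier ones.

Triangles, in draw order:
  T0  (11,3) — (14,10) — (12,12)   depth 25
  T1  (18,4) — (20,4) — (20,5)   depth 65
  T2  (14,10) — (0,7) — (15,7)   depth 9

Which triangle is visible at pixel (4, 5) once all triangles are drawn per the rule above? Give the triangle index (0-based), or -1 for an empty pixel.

T0:
  2·area = 20
  edge (11, 3)→(14, 10): d=(3,7) right/bottom  bias=-1
  edge (14, 10)→(12, 12): d=(-2,2) right/bottom  bias=-1
  edge (12, 12)→(11, 3): d=(-1,-9) top-left  bias=+0
    (5,1)@(11, 3): e=[0,20,0] → .  [on edge]
    (10,1)@(21, 3): e=[-70,0,90] → .  [on edge]
    (9,2)@(19, 5): e=[-50,0,70] → .  [on edge]
    (8,3)@(17, 7): e=[-30,0,50] → .  [on edge]
    (6,4)@(13, 9): e=[4,4,12] → X
    (7,4)@(15, 9): e=[-10,0,30] → .  [on edge]
    (6,5)@(13, 11): e=[10,0,10] → .  [on edge]
    (5,6)@(11, 13): e=[30,0,-10] → .  [on edge]
  covered (1 px):
    . . . . . . . . . . .
    . . . . . . . . . . .
    . . . . . . . . . . .
    . . . . . . . . . . .
    . . . . . . X . . . .
    . . . . . . . . . . .
    . . . . . . . . . . .
T1:
  2·area = 2
  edge (18, 4)→(20, 4): d=(2,0) top-left  bias=+0
  edge (20, 4)→(20, 5): d=(0,1) right/bottom  bias=-1
  edge (20, 5)→(18, 4): d=(-2,-1) top-left  bias=+0
  covered (0 px):
    . . . . . . . . . . .
    . . . . . . . . . . .
    . . . . . . . . . . .
    . . . . . . . . . . .
    . . . . . . . . . . .
    . . . . . . . . . . .
    . . . . . . . . . . .
T2:
  2·area = 45
  edge (14, 10)→(0, 7): d=(-14,-3) top-left  bias=+0
  edge (0, 7)→(15, 7): d=(15,0) top-left  bias=+0
  edge (15, 7)→(14, 10): d=(-1,3) right/bottom  bias=-1
    (8,0)@(17, 1): e=[135,-90,0] → .  [on edge]
    (0,3)@(1, 7): e=[3,0,42] → X  [on edge]
    (1,3)@(3, 7): e=[9,0,36] → X  [on edge]
    (2,3)@(5, 7): e=[15,0,30] → X  [on edge]
    (3,3)@(7, 7): e=[21,0,24] → X  [on edge]
    (4,3)@(9, 7): e=[27,0,18] → X  [on edge]
    (5,3)@(11, 7): e=[33,0,12] → X  [on edge]
    (6,3)@(13, 7): e=[39,0,6] → X  [on edge]
    (7,3)@(15, 7): e=[45,0,0] → .  [on edge]
    (8,3)@(17, 7): e=[51,0,-6] → .  [on edge]
    (9,3)@(19, 7): e=[57,0,-12] → .  [on edge]
    (10,3)@(21, 7): e=[63,0,-18] → .  [on edge]
    (6,6)@(13, 13): e=[-45,90,0] → .  [on edge]
  covered (9 px):
    . . . . . . . . . . .
    . . . . . . . . . . .
    . . . . . . . . . . .
    X X X X X X X . . . .
    . . . . . X X . . . .
    . . . . . . . . . . .
    . . . . . . . . . . .

Z-buffer (winner per pixel, '.' = empty):
  . . . . . . . . . . .
  . . . . . . . . . . .
  . . . . . . . . . . .
  2 2 2 2 2 2 2 . . . .
  . . . . . 2 2 . . . .
  . . . . . . . . . . .
  . . . . . . . . . . .

Answer: -1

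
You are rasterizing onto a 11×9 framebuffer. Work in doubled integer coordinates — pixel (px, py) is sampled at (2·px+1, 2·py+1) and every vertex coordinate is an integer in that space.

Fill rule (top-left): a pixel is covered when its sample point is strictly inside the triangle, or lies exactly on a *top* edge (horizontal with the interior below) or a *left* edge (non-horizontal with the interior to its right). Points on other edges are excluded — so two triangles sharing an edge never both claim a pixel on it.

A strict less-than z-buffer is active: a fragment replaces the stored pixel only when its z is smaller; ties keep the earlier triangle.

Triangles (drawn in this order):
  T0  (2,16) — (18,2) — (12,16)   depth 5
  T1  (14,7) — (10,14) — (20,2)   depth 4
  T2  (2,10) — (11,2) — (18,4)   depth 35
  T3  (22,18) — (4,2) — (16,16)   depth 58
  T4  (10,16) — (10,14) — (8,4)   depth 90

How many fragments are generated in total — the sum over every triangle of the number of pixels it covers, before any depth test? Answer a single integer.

T0:
  2·area = 140
  edge (2, 16)→(18, 2): d=(16,-14) top-left  bias=+0
  edge (18, 2)→(12, 16): d=(-6,14) right/bottom  bias=-1
  edge (12, 16)→(2, 16): d=(-10,0) right/bottom  bias=-1
    (8,1)@(17, 3): e=[2,8,130] → #
    (9,1)@(19, 3): e=[30,-20,130] → ·
    (7,2)@(15, 5): e=[6,24,110] → #
    (8,2)@(17, 5): e=[34,-4,110] → ·
    (6,3)@(13, 7): e=[10,40,90] → #
    (8,3)@(17, 7): e=[66,-16,90] → ·
    (5,4)@(11, 9): e=[14,56,70] → #
    (7,4)@(15, 9): e=[70,0,70] → ·  [on edge]
    (4,5)@(9, 11): e=[18,72,50] → #
    (7,5)@(15, 11): e=[102,-12,50] → ·
    (3,6)@(7, 13): e=[22,88,30] → #
    (7,6)@(15, 13): e=[134,-24,30] → ·
  covered (17 px):
    · · · · · · · · · · ·
    · · · · · · · · # · ·
    · · · · · · · # · · ·
    · · · · · · # # · · ·
    · · · · · # # · · · ·
    · · · · # # # · · · ·
    · · · # # # # · · · ·
    · · # # # # · · · · ·
    · · · · · · · · · · ·
T1:
  2·area = 22  (B↔C swapped to make it positive)
  edge (14, 7)→(20, 2): d=(6,-5) top-left  bias=+0
  edge (20, 2)→(10, 14): d=(-10,12) right/bottom  bias=-1
  edge (10, 14)→(14, 7): d=(4,-7) top-left  bias=+0
    (9,1)@(19, 3): e=[1,2,19] → #
    (10,1)@(21, 3): e=[11,-22,33] → ·
    (8,2)@(17, 5): e=[3,6,13] → #
    (9,2)@(19, 5): e=[13,-18,27] → ·
    (7,3)@(15, 7): e=[5,10,7] → #
    (8,3)@(17, 7): e=[15,-14,21] → ·
    (6,4)@(13, 9): e=[7,14,1] → #
    (7,4)@(15, 9): e=[17,-10,15] → ·
    (6,5)@(13, 11): e=[19,-6,9] → ·
  covered (4 px):
    · · · · · · · · · · ·
    · · · · · · · · · # ·
    · · · · · · · · # · ·
    · · · · · · · # · · ·
    · · · · · · # · · · ·
    · · · · · · · · · · ·
    · · · · · · · · · · ·
    · · · · · · · · · · ·
    · · · · · · · · · · ·
T2:
  2·area = 74
  edge (2, 10)→(11, 2): d=(9,-8) top-left  bias=+0
  edge (11, 2)→(18, 4): d=(7,2) right/bottom  bias=-1
  edge (18, 4)→(2, 10): d=(-16,6) right/bottom  bias=-1
    (5,1)@(11, 3): e=[9,7,58] → #
    (6,1)@(13, 3): e=[25,3,46] → #
    (7,1)@(15, 3): e=[41,-1,34] → ·
    (4,2)@(9, 5): e=[11,25,38] → #
    (7,2)@(15, 5): e=[59,13,2] → #
    (8,2)@(17, 5): e=[75,9,-10] → ·
    (3,3)@(7, 7): e=[13,43,18] → #
    (5,3)@(11, 7): e=[45,35,-6] → ·
    (6,3)@(13, 7): e=[61,31,-18] → ·
    (7,3)@(15, 7): e=[77,27,-30] → ·
    (3,4)@(7, 9): e=[31,57,-14] → ·
    (4,4)@(9, 9): e=[47,53,-26] → ·
  covered (8 px):
    · · · · · · · · · · ·
    · · · · · # # · · · ·
    · · · · # # # # · · ·
    · · · # # · · · · · ·
    · · · · · · · · · · ·
    · · · · · · · · · · ·
    · · · · · · · · · · ·
    · · · · · · · · · · ·
    · · · · · · · · · · ·
T3:
  2·area = 60  (B↔C swapped to make it positive)
  edge (22, 18)→(16, 16): d=(-6,-2) top-left  bias=+0
  edge (16, 16)→(4, 2): d=(-12,-14) top-left  bias=+0
  edge (4, 2)→(22, 18): d=(18,16) right/bottom  bias=-1
    (2,1)@(5, 3): e=[56,2,2] → #
    (3,1)@(7, 3): e=[60,30,-30] → ·
    (2,2)@(5, 5): e=[44,-22,38] → ·
    (3,2)@(7, 5): e=[48,6,6] → #
    (4,2)@(9, 5): e=[52,34,-26] → ·
    (3,3)@(7, 7): e=[36,-18,42] → ·
    (4,3)@(9, 7): e=[40,10,10] → #
    (5,3)@(11, 7): e=[44,38,-22] → ·
    (4,4)@(9, 9): e=[28,-14,46] → ·
    (5,4)@(11, 9): e=[32,14,14] → #
    (6,4)@(13, 9): e=[36,42,-18] → ·
    (0,5)@(1, 11): e=[0,-150,210] → ·  [on edge]
    (3,6)@(7, 13): e=[0,-90,150] → ·  [on edge]
    (6,7)@(13, 15): e=[0,-30,90] → ·  [on edge]
    (9,8)@(19, 17): e=[0,30,30] → #  [on edge]
  covered (8 px):
    · · · · · · · · · · ·
    · · # · · · · · · · ·
    · · · # · · · · · · ·
    · · · · # · · · · · ·
    · · · · · # · · · · ·
    · · · · · · # · · · ·
    · · · · · · · # · · ·
    · · · · · · · · # · ·
    · · · · · · · · · # ·
T4:
  2·area = 4  (B↔C swapped to make it positive)
  edge (10, 16)→(8, 4): d=(-2,-12) top-left  bias=+0
  edge (8, 4)→(10, 14): d=(2,10) right/bottom  bias=-1
  edge (10, 14)→(10, 16): d=(0,2) right/bottom  bias=-1
    (4,4)@(9, 9): e=[2,0,2] → ·  [on edge]
  covered (0 px):
    · · · · · · · · · · ·
    · · · · · · · · · · ·
    · · · · · · · · · · ·
    · · · · · · · · · · ·
    · · · · · · · · · · ·
    · · · · · · · · · · ·
    · · · · · · · · · · ·
    · · · · · · · · · · ·
    · · · · · · · · · · ·

Final: 37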